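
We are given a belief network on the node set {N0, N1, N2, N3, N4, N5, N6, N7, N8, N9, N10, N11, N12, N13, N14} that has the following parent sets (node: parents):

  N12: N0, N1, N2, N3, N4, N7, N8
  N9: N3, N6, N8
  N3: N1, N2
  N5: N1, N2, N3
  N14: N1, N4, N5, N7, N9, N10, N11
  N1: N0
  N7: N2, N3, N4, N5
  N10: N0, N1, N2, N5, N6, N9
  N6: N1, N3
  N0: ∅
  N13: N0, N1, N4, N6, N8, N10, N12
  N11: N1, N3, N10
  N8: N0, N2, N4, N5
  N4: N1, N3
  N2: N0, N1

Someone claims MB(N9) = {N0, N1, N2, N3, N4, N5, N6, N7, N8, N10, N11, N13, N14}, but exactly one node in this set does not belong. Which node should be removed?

The Markov blanket of a node is its parents, its children, and the other parents of its children.
N9's parents: N3, N6, N8.
Ch(N9) = {N10, N14}.
Other parents of N9's children:
  N10: N0, N1, N2, N5, N6
  N14: N1, N4, N5, N7, N10, N11
MB(N9) = {N0, N1, N2, N3, N4, N5, N6, N7, N8, N10, N11, N14}.
N13 is neither a parent, child, nor co-parent of N9, so it does not belong.

N13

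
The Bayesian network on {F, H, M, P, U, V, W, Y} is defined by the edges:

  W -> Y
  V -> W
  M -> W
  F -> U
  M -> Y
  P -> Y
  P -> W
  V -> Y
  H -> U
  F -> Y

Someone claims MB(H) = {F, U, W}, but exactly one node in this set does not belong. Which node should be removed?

A node's Markov blanket = Pa ∪ Ch ∪ (parents of Ch other than the node itself).
Parents of H: none.
Ch(H) = {U}.
Other parents of H's children:
  U: F
MB(H) = {F, U}.
W is neither a parent, child, nor co-parent of H, so it does not belong.

W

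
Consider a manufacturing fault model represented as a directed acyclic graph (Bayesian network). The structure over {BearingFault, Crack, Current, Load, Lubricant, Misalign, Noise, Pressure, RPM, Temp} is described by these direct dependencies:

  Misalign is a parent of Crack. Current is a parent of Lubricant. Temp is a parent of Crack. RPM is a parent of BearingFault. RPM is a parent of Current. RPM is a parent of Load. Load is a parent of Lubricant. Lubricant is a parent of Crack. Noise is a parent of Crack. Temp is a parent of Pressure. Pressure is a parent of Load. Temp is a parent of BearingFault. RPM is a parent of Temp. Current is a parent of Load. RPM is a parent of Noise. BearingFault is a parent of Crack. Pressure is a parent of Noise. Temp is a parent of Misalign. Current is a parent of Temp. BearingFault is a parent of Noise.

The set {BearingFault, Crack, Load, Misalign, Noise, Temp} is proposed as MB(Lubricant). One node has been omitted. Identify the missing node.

Current

Parents of Lubricant: Current, Load.
Children of Lubricant: Crack.
Other parents of Lubricant's children:
  Crack's other parents are BearingFault, Misalign, Noise, Temp.
MB(Lubricant) = {BearingFault, Crack, Current, Load, Misalign, Noise, Temp}.
Comparing with the claimed set, Current is missing.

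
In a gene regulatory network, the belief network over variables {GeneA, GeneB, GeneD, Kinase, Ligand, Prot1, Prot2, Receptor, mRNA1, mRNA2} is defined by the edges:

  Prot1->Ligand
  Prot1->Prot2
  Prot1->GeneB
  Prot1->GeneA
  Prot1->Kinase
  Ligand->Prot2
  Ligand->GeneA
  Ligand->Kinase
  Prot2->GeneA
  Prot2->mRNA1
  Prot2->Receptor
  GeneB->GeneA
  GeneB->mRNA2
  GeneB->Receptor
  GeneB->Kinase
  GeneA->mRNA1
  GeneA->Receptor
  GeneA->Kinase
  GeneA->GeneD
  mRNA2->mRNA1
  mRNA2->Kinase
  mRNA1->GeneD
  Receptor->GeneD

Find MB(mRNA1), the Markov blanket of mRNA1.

mRNA1's parents: GeneA, Prot2, mRNA2.
Ch(mRNA1) = {GeneD}.
For each child, the remaining parents (spouses of mRNA1):
  GeneD: GeneA, Receptor
So the Markov blanket of mRNA1 is {GeneA, GeneD, Prot2, Receptor, mRNA2}.

{GeneA, GeneD, Prot2, Receptor, mRNA2}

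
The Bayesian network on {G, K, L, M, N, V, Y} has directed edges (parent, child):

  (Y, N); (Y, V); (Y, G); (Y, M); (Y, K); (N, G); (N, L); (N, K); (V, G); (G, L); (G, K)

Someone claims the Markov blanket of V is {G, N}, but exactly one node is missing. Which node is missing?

V has child G.
Parents of V: Y.
Co-parents of V (other parents of its children):
  G: N, Y
MB(V) = {G, N, Y}.
Comparing with the claimed set, Y is missing.

Y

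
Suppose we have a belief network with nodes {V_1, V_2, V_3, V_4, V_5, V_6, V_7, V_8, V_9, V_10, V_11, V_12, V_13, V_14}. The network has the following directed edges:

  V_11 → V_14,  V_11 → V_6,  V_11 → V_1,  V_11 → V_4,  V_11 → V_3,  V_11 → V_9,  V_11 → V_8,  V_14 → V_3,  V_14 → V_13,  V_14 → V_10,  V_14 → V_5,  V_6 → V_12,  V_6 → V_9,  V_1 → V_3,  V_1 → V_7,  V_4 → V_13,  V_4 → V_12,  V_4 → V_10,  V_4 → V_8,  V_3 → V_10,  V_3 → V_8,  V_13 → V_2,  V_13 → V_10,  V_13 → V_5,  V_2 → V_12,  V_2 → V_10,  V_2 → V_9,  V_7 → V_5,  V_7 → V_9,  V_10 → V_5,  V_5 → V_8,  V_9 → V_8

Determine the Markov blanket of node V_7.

{V_1, V_2, V_5, V_6, V_9, V_10, V_11, V_13, V_14}

By definition, MB(V_7) is built from V_7's parents, V_7's children, and the co-parents of V_7.
V_7's parents: V_1.
Ch(V_7) = {V_5, V_9}.
For each child, the remaining parents (spouses of V_7):
  parents(V_5) \ {V_7} = {V_10, V_13, V_14}.
  V_9 also has parents V_2, V_6, V_11.
So the Markov blanket of V_7 is {V_1, V_2, V_5, V_6, V_9, V_10, V_11, V_13, V_14}.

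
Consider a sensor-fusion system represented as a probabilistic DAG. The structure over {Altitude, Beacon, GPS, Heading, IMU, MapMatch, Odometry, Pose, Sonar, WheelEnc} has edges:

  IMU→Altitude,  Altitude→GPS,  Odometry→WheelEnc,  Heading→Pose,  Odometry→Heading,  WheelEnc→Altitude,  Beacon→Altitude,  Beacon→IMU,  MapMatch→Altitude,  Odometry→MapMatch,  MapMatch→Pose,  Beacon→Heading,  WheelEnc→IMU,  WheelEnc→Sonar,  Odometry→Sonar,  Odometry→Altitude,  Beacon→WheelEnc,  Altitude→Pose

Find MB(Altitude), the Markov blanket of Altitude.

{Beacon, GPS, Heading, IMU, MapMatch, Odometry, Pose, WheelEnc}

Altitude has children GPS, Pose.
Pa(Altitude) = {Beacon, IMU, MapMatch, Odometry, WheelEnc}.
Other parents of Altitude's children:
  Pose: Heading, MapMatch
  GPS: —
Taking the union gives {Beacon, GPS, Heading, IMU, MapMatch, Odometry, Pose, WheelEnc}.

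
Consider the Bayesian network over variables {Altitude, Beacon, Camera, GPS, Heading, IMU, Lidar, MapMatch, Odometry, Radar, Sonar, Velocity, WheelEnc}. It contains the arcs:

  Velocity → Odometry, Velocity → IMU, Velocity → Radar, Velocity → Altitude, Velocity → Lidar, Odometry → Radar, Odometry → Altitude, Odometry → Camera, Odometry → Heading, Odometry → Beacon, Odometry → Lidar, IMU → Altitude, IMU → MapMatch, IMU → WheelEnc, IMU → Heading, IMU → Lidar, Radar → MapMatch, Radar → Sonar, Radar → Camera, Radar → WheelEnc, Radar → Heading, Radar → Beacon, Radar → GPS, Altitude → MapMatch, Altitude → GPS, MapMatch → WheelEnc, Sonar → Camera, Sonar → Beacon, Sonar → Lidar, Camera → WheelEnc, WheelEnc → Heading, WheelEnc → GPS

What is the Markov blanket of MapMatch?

{Altitude, Camera, IMU, Radar, WheelEnc}

By definition, MB(MapMatch) is built from MapMatch's parents, MapMatch's children, and the co-parents of MapMatch.
MapMatch's children: WheelEnc.
MapMatch has parents Altitude, IMU, Radar.
For each child, the remaining parents (spouses of MapMatch):
  WheelEnc also has parents Camera, IMU, Radar.
So the Markov blanket of MapMatch is {Altitude, Camera, IMU, Radar, WheelEnc}.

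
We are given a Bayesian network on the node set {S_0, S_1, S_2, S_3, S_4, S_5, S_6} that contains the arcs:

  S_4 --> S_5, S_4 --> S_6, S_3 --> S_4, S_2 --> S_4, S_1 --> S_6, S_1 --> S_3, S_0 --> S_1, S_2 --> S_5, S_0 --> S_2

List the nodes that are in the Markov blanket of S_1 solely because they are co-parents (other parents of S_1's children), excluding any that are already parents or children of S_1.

Children of S_1: S_3, S_6.
  S_3: —
  S_6: S_4
Excluding nodes already adjacent to S_1 (S_0, S_3, S_6), the co-parent-only contribution is {S_4}.

{S_4}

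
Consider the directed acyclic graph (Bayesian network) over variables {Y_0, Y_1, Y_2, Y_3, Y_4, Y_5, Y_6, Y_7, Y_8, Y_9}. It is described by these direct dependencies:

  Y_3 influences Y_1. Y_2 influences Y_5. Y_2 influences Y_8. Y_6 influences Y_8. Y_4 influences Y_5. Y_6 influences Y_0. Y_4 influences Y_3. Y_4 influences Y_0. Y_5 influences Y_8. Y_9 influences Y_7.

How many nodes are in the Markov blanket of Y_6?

By definition, MB(Y_6) is built from Y_6's parents, Y_6's children, and the co-parents of Y_6.
Pa(Y_6) = {}.
Y_6's children: Y_0, Y_8.
For each child, the remaining parents (spouses of Y_6):
  Y_8 also has parents Y_2, Y_5.
  Y_0's other parent is Y_4.
MB(Y_6) = {Y_0, Y_2, Y_4, Y_5, Y_8}, which has 5 nodes.

5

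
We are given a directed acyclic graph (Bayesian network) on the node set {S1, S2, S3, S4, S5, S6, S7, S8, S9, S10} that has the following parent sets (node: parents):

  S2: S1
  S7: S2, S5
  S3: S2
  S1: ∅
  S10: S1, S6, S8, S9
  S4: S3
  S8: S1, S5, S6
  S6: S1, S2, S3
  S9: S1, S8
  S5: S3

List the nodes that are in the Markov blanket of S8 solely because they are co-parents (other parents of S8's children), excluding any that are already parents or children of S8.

{}

Children of S8: S9, S10.
  parents(S9) \ {S8} = {S1}.
  S10's other parents are S1, S6, S9.
Excluding nodes already adjacent to S8 (S1, S5, S6, S9, S10), the co-parent-only contribution is {}.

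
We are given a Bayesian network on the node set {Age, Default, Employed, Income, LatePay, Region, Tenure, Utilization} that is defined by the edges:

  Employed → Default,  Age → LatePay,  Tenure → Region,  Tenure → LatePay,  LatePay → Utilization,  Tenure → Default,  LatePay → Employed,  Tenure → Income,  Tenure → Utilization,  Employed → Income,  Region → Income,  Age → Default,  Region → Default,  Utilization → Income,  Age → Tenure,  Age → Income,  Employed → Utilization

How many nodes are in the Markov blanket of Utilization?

Utilization has child Income.
Utilization has parents Employed, LatePay, Tenure.
Other parents of Utilization's children:
  Income: Age, Employed, Region, Tenure
MB(Utilization) = {Age, Employed, Income, LatePay, Region, Tenure}, which has 6 nodes.

6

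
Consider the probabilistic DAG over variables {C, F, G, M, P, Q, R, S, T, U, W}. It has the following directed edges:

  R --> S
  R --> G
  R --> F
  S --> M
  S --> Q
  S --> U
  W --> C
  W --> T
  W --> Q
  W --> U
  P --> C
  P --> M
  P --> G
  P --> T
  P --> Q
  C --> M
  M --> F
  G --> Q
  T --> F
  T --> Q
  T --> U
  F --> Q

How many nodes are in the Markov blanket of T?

By definition, MB(T) is built from T's parents, T's children, and the co-parents of T.
T's parents: P, W.
Ch(T) = {F, Q, U}.
Co-parents of T (other parents of its children):
  F: M, R
  Q: F, G, P, S, W
  U: S, W
MB(T) = {F, G, M, P, Q, R, S, U, W}, which has 9 nodes.

9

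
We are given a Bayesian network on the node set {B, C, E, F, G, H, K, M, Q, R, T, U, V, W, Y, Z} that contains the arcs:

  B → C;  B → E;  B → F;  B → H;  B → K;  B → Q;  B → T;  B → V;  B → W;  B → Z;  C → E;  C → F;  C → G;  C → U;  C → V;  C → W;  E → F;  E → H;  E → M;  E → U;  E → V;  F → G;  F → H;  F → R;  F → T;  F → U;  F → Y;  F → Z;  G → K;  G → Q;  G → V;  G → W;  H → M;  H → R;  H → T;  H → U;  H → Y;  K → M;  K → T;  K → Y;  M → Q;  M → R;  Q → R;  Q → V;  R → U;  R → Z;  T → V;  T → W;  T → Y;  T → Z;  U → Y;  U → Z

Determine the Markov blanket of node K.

By definition, MB(K) is built from K's parents, K's children, and the co-parents of K.
Ch(K) = {M, T, Y}.
Parents of K: B, G.
Co-parents of K (other parents of its children):
  parents(M) \ {K} = {E, H}.
  parents(T) \ {K} = {B, F, H}.
  Y's other parents are F, H, T, U.
Union: {B, G} ∪ {M, T, Y} ∪ {B, E, F, H, T, U} = {B, E, F, G, H, M, T, U, Y}.

{B, E, F, G, H, M, T, U, Y}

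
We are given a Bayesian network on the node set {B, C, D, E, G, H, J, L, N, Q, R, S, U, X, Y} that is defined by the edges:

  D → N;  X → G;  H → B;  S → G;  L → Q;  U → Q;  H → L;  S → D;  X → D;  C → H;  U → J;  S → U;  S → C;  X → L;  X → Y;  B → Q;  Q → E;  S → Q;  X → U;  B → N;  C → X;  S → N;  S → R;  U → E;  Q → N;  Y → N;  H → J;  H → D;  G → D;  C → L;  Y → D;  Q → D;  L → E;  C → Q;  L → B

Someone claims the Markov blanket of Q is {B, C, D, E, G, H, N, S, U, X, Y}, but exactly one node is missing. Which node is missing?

A node's Markov blanket = Pa ∪ Ch ∪ (parents of Ch other than the node itself).
Q's parents: B, C, L, S, U.
Q's children: D, E, N.
Co-parents of Q (other parents of its children):
  parents(E) \ {Q} = {L, U}.
  parents(D) \ {Q} = {G, H, S, X, Y}.
  N's other parents are B, D, S, Y.
MB(Q) = {B, C, D, E, G, H, L, N, S, U, X, Y}.
Comparing with the claimed set, L is missing.

L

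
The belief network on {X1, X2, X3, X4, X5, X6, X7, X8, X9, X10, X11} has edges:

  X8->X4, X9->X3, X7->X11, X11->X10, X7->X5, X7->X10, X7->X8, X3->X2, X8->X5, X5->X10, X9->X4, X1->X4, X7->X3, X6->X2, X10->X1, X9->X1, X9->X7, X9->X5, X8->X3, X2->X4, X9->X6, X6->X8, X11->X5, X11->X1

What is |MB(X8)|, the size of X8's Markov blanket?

9

By definition, MB(X8) is built from X8's parents, X8's children, and the co-parents of X8.
X8 has parents X6, X7.
Children of X8: X3, X4, X5.
Parents of each child, excluding X8:
  X3's other parents are X7, X9.
  X5 also has parents X7, X9, X11.
  parents(X4) \ {X8} = {X1, X2, X9}.
MB(X8) = {X1, X2, X3, X4, X5, X6, X7, X9, X11}, which has 9 nodes.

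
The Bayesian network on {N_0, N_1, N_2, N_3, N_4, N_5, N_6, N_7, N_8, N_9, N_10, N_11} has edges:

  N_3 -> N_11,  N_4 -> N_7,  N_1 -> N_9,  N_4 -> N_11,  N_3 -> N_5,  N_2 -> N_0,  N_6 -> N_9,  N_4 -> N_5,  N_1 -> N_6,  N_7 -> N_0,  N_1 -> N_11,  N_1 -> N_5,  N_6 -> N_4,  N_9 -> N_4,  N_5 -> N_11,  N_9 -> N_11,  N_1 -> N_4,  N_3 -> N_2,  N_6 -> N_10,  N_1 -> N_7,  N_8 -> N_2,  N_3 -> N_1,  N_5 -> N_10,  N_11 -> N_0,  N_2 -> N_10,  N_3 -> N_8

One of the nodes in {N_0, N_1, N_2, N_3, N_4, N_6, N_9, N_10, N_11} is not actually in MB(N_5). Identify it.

Pa(N_5) = {N_1, N_3, N_4}.
Children of N_5: N_10, N_11.
Co-parents of N_5 (other parents of its children):
  N_11 also has parents N_1, N_3, N_4, N_9.
  N_10 also has parents N_2, N_6.
MB(N_5) = {N_1, N_2, N_3, N_4, N_6, N_9, N_10, N_11}.
N_0 is neither a parent, child, nor co-parent of N_5, so it does not belong.

N_0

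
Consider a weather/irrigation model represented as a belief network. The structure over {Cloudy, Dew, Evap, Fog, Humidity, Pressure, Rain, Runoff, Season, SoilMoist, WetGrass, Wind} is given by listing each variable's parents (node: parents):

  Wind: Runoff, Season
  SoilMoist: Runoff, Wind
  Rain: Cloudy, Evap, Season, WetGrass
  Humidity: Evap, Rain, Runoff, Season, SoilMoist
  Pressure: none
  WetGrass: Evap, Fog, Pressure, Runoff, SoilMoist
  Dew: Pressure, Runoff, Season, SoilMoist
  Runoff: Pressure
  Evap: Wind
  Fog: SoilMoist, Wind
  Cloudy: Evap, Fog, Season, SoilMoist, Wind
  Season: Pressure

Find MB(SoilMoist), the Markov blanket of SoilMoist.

A node's Markov blanket = Pa ∪ Ch ∪ (parents of Ch other than the node itself).
Ch(SoilMoist) = {Cloudy, Dew, Fog, Humidity, WetGrass}.
Pa(SoilMoist) = {Runoff, Wind}.
Other parents of SoilMoist's children:
  Fog's other parent is Wind.
  parents(Cloudy) \ {SoilMoist} = {Evap, Fog, Season, Wind}.
  WetGrass also has parents Evap, Fog, Pressure, Runoff.
  Dew also has parents Pressure, Runoff, Season.
  Humidity's other parents are Evap, Rain, Runoff, Season.
MB(SoilMoist) = {Cloudy, Dew, Evap, Fog, Humidity, Pressure, Rain, Runoff, Season, WetGrass, Wind}.

{Cloudy, Dew, Evap, Fog, Humidity, Pressure, Rain, Runoff, Season, WetGrass, Wind}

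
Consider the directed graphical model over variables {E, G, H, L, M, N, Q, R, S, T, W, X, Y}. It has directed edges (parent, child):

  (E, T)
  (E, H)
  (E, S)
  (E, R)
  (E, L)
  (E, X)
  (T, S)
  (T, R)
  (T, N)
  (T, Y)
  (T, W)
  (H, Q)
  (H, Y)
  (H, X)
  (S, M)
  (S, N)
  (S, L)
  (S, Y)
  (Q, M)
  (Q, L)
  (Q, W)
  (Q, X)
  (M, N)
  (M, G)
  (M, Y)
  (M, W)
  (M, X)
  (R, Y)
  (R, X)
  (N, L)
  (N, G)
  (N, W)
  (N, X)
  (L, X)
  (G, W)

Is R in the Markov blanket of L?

R is a co-parent of L: both are parents of X.
So R ∈ MB(L).

Yes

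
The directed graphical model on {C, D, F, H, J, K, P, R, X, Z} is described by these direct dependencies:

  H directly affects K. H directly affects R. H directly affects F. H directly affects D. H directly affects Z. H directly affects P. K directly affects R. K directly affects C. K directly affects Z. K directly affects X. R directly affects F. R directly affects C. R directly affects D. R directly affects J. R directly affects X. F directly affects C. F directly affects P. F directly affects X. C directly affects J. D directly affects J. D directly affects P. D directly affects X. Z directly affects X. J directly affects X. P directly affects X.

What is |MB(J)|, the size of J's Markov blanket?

8

Recall MB(v) = parents ∪ children ∪ spouses, where spouses are the other parents of v's children.
J's children: X.
Parents of J: C, D, R.
Parents of each child, excluding J:
  parents(X) \ {J} = {D, F, K, P, R, Z}.
MB(J) = {C, D, F, K, P, R, X, Z}, which has 8 nodes.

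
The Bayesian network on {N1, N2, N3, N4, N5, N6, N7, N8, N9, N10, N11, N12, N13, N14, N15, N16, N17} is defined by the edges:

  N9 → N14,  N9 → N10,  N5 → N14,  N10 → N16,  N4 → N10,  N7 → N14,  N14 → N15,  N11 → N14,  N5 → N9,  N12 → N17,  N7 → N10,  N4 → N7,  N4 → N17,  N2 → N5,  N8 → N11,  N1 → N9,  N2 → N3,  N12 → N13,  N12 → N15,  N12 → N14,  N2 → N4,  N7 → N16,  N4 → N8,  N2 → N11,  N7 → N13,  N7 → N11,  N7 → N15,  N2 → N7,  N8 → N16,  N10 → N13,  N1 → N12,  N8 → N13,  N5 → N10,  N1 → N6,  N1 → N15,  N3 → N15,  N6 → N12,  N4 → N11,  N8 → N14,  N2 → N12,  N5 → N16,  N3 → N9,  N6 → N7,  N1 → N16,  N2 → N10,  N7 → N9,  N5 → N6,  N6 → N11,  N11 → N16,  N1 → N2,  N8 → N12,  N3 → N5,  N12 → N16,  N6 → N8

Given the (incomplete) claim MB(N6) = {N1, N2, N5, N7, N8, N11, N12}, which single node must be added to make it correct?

N4

A node's Markov blanket = Pa ∪ Ch ∪ (parents of Ch other than the node itself).
N6's children: N7, N8, N11, N12.
N6's parents: N1, N5.
Co-parents of N6 (other parents of its children):
  N7: N2, N4
  N8: N4
  N11: N2, N4, N7, N8
  N12: N1, N2, N8
MB(N6) = {N1, N2, N4, N5, N7, N8, N11, N12}.
Comparing with the claimed set, N4 is missing.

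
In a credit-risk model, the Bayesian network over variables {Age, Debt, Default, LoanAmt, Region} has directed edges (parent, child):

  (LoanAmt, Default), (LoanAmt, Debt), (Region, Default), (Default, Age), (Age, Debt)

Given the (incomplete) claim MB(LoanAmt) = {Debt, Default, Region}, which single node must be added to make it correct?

Age

Ch(LoanAmt) = {Debt, Default}.
LoanAmt's parents: none.
Parents of each child, excluding LoanAmt:
  parents(Default) \ {LoanAmt} = {Region}.
  Debt's other parent is Age.
MB(LoanAmt) = {Age, Debt, Default, Region}.
Comparing with the claimed set, Age is missing.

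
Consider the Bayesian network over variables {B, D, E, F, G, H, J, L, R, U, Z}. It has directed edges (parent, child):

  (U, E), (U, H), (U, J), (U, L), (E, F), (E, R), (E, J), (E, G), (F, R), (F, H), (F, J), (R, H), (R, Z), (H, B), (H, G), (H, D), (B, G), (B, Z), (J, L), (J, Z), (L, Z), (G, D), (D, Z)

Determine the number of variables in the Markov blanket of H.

7

Children of H: B, D, G.
H has parents F, R, U.
For each child, the remaining parents (spouses of H):
  B: —
  G: B, E
  D: G
MB(H) = {B, D, E, F, G, R, U}, which has 7 nodes.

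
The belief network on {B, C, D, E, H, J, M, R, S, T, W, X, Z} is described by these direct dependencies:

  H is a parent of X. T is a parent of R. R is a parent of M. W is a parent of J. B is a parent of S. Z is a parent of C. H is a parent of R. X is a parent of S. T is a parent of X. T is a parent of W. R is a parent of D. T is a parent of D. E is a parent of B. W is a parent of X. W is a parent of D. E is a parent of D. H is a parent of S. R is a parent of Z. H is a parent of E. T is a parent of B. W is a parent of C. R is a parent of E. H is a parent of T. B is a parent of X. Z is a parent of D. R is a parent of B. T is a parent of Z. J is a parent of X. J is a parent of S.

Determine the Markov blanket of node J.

{B, H, S, T, W, X}

A node's Markov blanket = Pa ∪ Ch ∪ (parents of Ch other than the node itself).
Parents of J: W.
J's children: S, X.
Parents of each child, excluding J:
  X's other parents are B, H, T, W.
  S also has parents B, H, X.
So the Markov blanket of J is {B, H, S, T, W, X}.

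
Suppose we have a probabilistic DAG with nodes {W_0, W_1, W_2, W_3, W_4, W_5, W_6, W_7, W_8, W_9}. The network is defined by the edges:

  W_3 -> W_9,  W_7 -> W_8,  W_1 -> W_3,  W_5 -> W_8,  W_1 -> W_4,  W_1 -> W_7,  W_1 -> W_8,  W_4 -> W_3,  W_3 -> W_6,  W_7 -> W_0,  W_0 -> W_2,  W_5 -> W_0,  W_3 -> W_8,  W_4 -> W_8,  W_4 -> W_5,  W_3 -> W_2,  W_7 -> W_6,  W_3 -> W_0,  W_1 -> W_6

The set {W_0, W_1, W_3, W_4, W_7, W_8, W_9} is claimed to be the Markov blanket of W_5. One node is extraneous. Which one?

W_9

The Markov blanket of a node is its parents, its children, and the other parents of its children.
W_5 has parent W_4.
W_5 has children W_0, W_8.
For each child, the remaining parents (spouses of W_5):
  W_0: W_3, W_7
  W_8: W_1, W_3, W_4, W_7
MB(W_5) = {W_0, W_1, W_3, W_4, W_7, W_8}.
W_9 is neither a parent, child, nor co-parent of W_5, so it does not belong.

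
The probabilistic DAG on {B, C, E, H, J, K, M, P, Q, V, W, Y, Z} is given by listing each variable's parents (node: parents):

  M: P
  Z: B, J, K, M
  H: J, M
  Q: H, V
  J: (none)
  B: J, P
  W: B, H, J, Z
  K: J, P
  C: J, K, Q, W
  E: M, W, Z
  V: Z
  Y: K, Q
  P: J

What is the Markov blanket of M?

{B, E, H, J, K, P, W, Z}

Parents of M: P.
M has children E, H, Z.
Parents of each child, excluding M:
  parents(H) \ {M} = {J}.
  Z also has parents B, J, K.
  parents(E) \ {M} = {W, Z}.
MB(M) = {B, E, H, J, K, P, W, Z}.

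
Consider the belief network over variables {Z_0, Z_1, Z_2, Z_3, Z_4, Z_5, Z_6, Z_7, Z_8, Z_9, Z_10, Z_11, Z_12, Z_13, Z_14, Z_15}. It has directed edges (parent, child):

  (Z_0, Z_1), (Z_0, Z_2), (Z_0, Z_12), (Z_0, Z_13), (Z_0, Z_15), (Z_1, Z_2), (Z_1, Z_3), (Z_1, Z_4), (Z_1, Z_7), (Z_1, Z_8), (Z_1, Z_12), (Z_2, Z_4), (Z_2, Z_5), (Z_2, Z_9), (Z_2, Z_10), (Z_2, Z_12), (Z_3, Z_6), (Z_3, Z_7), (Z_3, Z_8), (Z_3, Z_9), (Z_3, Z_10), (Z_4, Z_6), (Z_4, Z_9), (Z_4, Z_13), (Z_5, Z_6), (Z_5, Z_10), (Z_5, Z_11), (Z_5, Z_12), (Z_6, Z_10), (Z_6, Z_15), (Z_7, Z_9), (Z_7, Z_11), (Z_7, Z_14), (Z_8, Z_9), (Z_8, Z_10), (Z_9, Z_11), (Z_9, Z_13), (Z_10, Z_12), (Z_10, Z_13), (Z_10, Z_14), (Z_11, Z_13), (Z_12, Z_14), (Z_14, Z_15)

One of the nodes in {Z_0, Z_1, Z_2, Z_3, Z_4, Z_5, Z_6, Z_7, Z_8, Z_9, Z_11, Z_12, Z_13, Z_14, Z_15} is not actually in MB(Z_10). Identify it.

Pa(Z_10) = {Z_2, Z_3, Z_5, Z_6, Z_8}.
Ch(Z_10) = {Z_12, Z_13, Z_14}.
Other parents of Z_10's children:
  Z_12's other parents are Z_0, Z_1, Z_2, Z_5.
  Z_13 also has parents Z_0, Z_4, Z_9, Z_11.
  Z_14's other parents are Z_7, Z_12.
MB(Z_10) = {Z_0, Z_1, Z_2, Z_3, Z_4, Z_5, Z_6, Z_7, Z_8, Z_9, Z_11, Z_12, Z_13, Z_14}.
Z_15 is neither a parent, child, nor co-parent of Z_10, so it does not belong.

Z_15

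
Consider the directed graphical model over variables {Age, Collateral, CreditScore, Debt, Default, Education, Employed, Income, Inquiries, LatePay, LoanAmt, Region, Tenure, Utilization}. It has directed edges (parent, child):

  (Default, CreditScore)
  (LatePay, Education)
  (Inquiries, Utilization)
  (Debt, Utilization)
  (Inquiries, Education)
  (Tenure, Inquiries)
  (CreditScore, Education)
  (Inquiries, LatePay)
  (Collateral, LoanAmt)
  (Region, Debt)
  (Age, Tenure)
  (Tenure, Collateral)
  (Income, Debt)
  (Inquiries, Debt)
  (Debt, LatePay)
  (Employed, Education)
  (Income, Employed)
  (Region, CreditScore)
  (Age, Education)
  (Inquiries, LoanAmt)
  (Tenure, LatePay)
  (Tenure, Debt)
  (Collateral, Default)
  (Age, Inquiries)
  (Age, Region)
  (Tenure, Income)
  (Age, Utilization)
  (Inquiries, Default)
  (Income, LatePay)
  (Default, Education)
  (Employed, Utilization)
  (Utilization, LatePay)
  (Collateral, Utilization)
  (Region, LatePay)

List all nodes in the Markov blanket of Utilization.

A node's Markov blanket = Pa ∪ Ch ∪ (parents of Ch other than the node itself).
Utilization has parents Age, Collateral, Debt, Employed, Inquiries.
Children of Utilization: LatePay.
Parents of each child, excluding Utilization:
  LatePay also has parents Debt, Income, Inquiries, Region, Tenure.
Union: {Age, Collateral, Debt, Employed, Inquiries} ∪ {LatePay} ∪ {Debt, Income, Inquiries, Region, Tenure} = {Age, Collateral, Debt, Employed, Income, Inquiries, LatePay, Region, Tenure}.

{Age, Collateral, Debt, Employed, Income, Inquiries, LatePay, Region, Tenure}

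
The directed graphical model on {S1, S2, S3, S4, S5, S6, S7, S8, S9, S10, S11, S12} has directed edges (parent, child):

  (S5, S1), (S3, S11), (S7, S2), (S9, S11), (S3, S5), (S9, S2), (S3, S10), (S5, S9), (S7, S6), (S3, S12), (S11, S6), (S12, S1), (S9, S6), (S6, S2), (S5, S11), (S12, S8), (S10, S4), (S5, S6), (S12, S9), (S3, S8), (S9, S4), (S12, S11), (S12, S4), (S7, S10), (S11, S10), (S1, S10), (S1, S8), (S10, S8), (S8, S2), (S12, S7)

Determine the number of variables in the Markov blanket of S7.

Parents of S7: S12.
Ch(S7) = {S2, S6, S10}.
For each child, the remaining parents (spouses of S7):
  parents(S6) \ {S7} = {S5, S9, S11}.
  S10 also has parents S1, S3, S11.
  S2's other parents are S6, S8, S9.
MB(S7) = {S1, S2, S3, S5, S6, S8, S9, S10, S11, S12}, which has 10 nodes.

10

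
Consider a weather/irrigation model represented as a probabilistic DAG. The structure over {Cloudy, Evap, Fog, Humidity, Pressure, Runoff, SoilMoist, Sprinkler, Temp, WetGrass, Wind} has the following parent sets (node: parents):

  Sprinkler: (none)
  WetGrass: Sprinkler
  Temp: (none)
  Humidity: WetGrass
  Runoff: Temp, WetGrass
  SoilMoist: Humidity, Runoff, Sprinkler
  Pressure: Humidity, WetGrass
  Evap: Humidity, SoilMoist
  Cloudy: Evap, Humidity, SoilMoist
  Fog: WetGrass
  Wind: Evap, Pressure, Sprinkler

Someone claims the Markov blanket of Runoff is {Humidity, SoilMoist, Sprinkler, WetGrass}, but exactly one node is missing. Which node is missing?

Recall MB(v) = parents ∪ children ∪ spouses, where spouses are the other parents of v's children.
Runoff's parents: Temp, WetGrass.
Runoff's children: SoilMoist.
Co-parents of Runoff (other parents of its children):
  parents(SoilMoist) \ {Runoff} = {Humidity, Sprinkler}.
MB(Runoff) = {Humidity, SoilMoist, Sprinkler, Temp, WetGrass}.
Comparing with the claimed set, Temp is missing.

Temp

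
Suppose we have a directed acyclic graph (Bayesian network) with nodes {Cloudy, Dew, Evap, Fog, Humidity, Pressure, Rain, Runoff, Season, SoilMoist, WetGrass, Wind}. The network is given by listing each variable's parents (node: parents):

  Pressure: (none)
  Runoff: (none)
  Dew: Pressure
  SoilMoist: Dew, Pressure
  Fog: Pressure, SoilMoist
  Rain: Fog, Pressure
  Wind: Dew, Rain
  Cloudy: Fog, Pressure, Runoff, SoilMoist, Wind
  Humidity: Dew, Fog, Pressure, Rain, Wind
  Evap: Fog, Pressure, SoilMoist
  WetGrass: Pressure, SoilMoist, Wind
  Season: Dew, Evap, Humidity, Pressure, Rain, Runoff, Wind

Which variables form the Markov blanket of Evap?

{Dew, Fog, Humidity, Pressure, Rain, Runoff, Season, SoilMoist, Wind}

Pa(Evap) = {Fog, Pressure, SoilMoist}.
Evap's children: Season.
Other parents of Evap's children:
  Season also has parents Dew, Humidity, Pressure, Rain, Runoff, Wind.
So the Markov blanket of Evap is {Dew, Fog, Humidity, Pressure, Rain, Runoff, Season, SoilMoist, Wind}.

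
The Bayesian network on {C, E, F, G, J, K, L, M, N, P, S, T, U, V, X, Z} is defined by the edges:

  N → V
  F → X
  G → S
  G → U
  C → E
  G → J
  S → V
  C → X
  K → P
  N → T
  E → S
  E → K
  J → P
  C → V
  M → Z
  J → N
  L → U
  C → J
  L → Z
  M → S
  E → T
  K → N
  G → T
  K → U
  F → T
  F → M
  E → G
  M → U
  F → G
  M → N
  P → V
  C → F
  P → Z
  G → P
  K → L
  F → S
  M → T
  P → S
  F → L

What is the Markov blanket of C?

{E, F, G, J, N, P, S, V, X}

C has no parents.
Children of C: E, F, J, V, X.
For each child, the remaining parents (spouses of C):
  E: no additional parents.
  F has no other parent.
  parents(J) \ {C} = {G}.
  V also has parents N, P, S.
  parents(X) \ {C} = {F}.
So the Markov blanket of C is {E, F, G, J, N, P, S, V, X}.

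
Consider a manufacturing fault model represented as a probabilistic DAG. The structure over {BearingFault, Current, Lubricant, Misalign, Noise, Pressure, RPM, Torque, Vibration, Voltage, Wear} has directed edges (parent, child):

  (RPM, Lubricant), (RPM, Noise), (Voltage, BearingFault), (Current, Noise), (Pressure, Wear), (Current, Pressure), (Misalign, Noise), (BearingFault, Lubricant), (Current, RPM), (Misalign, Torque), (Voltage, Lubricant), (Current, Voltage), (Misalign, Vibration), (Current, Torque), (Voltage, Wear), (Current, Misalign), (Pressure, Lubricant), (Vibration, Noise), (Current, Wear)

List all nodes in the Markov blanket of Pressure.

Recall MB(v) = parents ∪ children ∪ spouses, where spouses are the other parents of v's children.
Parents of Pressure: Current.
Pressure's children: Lubricant, Wear.
For each child, the remaining parents (spouses of Pressure):
  parents(Lubricant) \ {Pressure} = {BearingFault, RPM, Voltage}.
  parents(Wear) \ {Pressure} = {Current, Voltage}.
Union: {Current} ∪ {Lubricant, Wear} ∪ {BearingFault, Current, RPM, Voltage} = {BearingFault, Current, Lubricant, RPM, Voltage, Wear}.

{BearingFault, Current, Lubricant, RPM, Voltage, Wear}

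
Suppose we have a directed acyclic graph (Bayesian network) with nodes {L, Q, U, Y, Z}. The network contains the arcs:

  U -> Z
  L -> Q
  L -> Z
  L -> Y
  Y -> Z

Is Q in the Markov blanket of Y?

Recall MB(v) = parents ∪ children ∪ spouses, where spouses are the other parents of v's children.
Pa(Y) = {L}.
Y has child Z.
Co-parents of Y (other parents of its children):
  Z: L, U
MB(Y) = {L, U, Z}; Q is not in this set.

No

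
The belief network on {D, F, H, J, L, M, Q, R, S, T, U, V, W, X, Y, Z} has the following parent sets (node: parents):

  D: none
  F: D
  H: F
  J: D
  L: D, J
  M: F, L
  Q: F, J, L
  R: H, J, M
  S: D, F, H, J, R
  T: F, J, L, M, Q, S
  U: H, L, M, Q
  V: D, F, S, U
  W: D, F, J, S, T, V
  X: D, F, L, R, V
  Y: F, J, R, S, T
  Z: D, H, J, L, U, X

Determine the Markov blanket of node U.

U's children: V, Z.
Pa(U) = {H, L, M, Q}.
Parents of each child, excluding U:
  parents(V) \ {U} = {D, F, S}.
  Z also has parents D, H, J, L, X.
So the Markov blanket of U is {D, F, H, J, L, M, Q, S, V, X, Z}.

{D, F, H, J, L, M, Q, S, V, X, Z}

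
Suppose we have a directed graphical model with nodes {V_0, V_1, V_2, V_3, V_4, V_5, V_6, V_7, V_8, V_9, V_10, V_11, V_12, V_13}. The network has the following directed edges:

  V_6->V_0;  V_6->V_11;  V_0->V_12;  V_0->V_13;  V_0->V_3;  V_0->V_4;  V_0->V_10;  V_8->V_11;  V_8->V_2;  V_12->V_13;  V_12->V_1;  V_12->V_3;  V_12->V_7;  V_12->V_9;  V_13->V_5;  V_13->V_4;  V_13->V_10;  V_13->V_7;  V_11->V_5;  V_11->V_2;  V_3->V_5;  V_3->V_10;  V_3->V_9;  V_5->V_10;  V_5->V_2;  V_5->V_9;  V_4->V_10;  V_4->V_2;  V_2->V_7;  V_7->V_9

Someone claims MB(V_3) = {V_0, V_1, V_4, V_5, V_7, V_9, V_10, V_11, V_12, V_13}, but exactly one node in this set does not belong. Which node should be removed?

By definition, MB(V_3) is built from V_3's parents, V_3's children, and the co-parents of V_3.
V_3 has children V_5, V_9, V_10.
V_3 has parents V_0, V_12.
Parents of each child, excluding V_3:
  V_5's other parents are V_11, V_13.
  V_10 also has parents V_0, V_4, V_5, V_13.
  V_9 also has parents V_5, V_7, V_12.
MB(V_3) = {V_0, V_4, V_5, V_7, V_9, V_10, V_11, V_12, V_13}.
V_1 is neither a parent, child, nor co-parent of V_3, so it does not belong.

V_1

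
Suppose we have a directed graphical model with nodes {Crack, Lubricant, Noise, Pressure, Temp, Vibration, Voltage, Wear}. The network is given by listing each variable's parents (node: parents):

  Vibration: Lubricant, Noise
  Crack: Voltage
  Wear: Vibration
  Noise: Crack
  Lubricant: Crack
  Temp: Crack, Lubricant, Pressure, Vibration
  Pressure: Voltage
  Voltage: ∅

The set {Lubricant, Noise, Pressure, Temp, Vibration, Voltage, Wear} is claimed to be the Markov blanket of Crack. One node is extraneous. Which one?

Wear

The Markov blanket of a node is its parents, its children, and the other parents of its children.
Crack has parent Voltage.
Children of Crack: Lubricant, Noise, Temp.
Parents of each child, excluding Crack:
  Lubricant has no other parent.
  Noise: no additional parents.
  parents(Temp) \ {Crack} = {Lubricant, Pressure, Vibration}.
MB(Crack) = {Lubricant, Noise, Pressure, Temp, Vibration, Voltage}.
Wear is neither a parent, child, nor co-parent of Crack, so it does not belong.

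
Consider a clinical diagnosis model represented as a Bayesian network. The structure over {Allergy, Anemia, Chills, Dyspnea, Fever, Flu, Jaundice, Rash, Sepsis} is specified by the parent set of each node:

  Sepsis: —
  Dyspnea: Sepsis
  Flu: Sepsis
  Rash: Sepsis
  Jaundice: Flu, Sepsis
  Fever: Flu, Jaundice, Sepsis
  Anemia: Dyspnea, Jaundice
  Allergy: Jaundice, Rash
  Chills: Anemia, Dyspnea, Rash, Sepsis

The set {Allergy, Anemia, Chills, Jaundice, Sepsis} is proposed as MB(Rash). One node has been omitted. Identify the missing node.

The Markov blanket of a node is its parents, its children, and the other parents of its children.
Rash has parent Sepsis.
Rash's children: Allergy, Chills.
Co-parents of Rash (other parents of its children):
  Allergy: Jaundice
  Chills: Anemia, Dyspnea, Sepsis
MB(Rash) = {Allergy, Anemia, Chills, Dyspnea, Jaundice, Sepsis}.
Comparing with the claimed set, Dyspnea is missing.

Dyspnea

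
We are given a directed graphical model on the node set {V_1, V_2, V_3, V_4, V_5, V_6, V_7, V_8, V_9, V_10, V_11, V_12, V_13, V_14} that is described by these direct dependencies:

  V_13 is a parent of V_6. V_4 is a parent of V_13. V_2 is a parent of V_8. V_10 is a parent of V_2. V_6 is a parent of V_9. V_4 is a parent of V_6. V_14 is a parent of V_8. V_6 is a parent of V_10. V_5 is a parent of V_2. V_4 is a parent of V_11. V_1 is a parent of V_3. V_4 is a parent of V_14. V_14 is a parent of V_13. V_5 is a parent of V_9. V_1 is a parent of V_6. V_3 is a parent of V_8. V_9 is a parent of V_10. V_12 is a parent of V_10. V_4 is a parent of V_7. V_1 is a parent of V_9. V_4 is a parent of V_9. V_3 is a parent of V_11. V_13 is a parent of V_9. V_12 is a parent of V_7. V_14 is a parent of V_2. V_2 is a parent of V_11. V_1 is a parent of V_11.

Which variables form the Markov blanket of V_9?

{V_1, V_4, V_5, V_6, V_10, V_12, V_13}

A node's Markov blanket = Pa ∪ Ch ∪ (parents of Ch other than the node itself).
Parents of V_9: V_1, V_4, V_5, V_6, V_13.
V_9 has child V_10.
For each child, the remaining parents (spouses of V_9):
  V_10: V_6, V_12
MB(V_9) = {V_1, V_4, V_5, V_6, V_10, V_12, V_13}.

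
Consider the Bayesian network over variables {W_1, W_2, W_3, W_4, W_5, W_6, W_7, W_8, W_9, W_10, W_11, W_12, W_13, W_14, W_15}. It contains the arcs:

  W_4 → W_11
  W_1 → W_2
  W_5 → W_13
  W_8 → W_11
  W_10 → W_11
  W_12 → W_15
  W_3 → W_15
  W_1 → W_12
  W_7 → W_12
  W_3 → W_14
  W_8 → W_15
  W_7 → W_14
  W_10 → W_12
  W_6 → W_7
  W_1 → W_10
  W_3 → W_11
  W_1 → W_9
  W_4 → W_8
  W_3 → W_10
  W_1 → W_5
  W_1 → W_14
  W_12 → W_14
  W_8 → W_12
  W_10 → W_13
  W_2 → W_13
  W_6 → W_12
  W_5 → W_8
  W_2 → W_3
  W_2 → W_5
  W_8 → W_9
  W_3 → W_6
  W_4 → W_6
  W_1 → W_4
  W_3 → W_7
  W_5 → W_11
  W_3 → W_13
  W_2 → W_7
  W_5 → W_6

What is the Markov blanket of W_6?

The Markov blanket of a node is its parents, its children, and the other parents of its children.
Pa(W_6) = {W_3, W_4, W_5}.
Children of W_6: W_7, W_12.
Other parents of W_6's children:
  W_7's other parents are W_2, W_3.
  parents(W_12) \ {W_6} = {W_1, W_7, W_8, W_10}.
Taking the union gives {W_1, W_2, W_3, W_4, W_5, W_7, W_8, W_10, W_12}.

{W_1, W_2, W_3, W_4, W_5, W_7, W_8, W_10, W_12}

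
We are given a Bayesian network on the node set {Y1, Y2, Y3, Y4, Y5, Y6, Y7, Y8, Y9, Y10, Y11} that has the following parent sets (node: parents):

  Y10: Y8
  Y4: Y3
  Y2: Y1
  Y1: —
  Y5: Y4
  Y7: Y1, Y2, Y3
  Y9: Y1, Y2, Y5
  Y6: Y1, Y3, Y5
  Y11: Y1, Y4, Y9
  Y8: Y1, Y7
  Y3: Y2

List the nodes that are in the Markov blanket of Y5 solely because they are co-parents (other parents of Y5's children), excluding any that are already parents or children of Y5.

{Y1, Y2, Y3}

Children of Y5: Y6, Y9.
  Y6: Y1, Y3
  Y9: Y1, Y2
Excluding nodes already adjacent to Y5 (Y4, Y6, Y9), the co-parent-only contribution is {Y1, Y2, Y3}.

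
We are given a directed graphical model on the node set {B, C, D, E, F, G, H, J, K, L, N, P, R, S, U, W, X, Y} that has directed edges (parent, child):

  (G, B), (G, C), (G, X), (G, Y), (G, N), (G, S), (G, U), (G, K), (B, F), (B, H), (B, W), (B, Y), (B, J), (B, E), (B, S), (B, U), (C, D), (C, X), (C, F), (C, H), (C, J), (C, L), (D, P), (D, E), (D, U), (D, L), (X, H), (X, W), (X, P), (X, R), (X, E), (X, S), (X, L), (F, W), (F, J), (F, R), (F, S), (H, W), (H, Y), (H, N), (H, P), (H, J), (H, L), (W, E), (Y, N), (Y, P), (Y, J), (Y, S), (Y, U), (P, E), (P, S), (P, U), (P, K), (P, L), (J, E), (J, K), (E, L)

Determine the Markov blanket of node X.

A node's Markov blanket = Pa ∪ Ch ∪ (parents of Ch other than the node itself).
Ch(X) = {E, H, L, P, R, S, W}.
Parents of X: C, G.
Co-parents of X (other parents of its children):
  H also has parents B, C.
  parents(W) \ {X} = {B, F, H}.
  P also has parents D, H, Y.
  R also has parent F.
  E's other parents are B, D, J, P, W.
  S also has parents B, F, G, P, Y.
  L also has parents C, D, E, H, P.
Taking the union gives {B, C, D, E, F, G, H, J, L, P, R, S, W, Y}.

{B, C, D, E, F, G, H, J, L, P, R, S, W, Y}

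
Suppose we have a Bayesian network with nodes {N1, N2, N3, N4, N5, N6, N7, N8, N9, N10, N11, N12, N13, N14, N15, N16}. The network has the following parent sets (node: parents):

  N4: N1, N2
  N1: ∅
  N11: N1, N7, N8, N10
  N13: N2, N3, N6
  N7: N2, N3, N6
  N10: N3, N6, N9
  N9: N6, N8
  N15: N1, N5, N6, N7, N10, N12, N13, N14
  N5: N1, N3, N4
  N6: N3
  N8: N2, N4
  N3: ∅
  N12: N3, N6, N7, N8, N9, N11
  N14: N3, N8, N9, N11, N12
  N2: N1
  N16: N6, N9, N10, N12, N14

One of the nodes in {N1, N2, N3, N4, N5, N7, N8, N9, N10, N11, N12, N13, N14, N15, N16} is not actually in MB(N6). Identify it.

By definition, MB(N6) is built from N6's parents, N6's children, and the co-parents of N6.
Pa(N6) = {N3}.
N6 has children N7, N9, N10, N12, N13, N15, N16.
Parents of each child, excluding N6:
  parents(N7) \ {N6} = {N2, N3}.
  N9's other parent is N8.
  N10's other parents are N3, N9.
  N12 also has parents N3, N7, N8, N9, N11.
  parents(N13) \ {N6} = {N2, N3}.
  N15's other parents are N1, N5, N7, N10, N12, N13, N14.
  N16's other parents are N9, N10, N12, N14.
MB(N6) = {N1, N2, N3, N5, N7, N8, N9, N10, N11, N12, N13, N14, N15, N16}.
N4 is neither a parent, child, nor co-parent of N6, so it does not belong.

N4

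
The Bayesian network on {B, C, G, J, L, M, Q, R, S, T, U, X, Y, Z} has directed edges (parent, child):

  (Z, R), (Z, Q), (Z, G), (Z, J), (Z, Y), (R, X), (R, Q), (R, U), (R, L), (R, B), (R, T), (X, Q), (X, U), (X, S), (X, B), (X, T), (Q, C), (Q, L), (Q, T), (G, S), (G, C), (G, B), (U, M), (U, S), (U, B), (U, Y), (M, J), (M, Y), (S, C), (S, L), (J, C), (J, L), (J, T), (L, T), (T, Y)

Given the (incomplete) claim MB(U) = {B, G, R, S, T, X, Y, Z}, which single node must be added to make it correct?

The Markov blanket of a node is its parents, its children, and the other parents of its children.
U has children B, M, S, Y.
U's parents: R, X.
Parents of each child, excluding U:
  M has no other parent.
  S's other parents are G, X.
  B's other parents are G, R, X.
  parents(Y) \ {U} = {M, T, Z}.
MB(U) = {B, G, M, R, S, T, X, Y, Z}.
Comparing with the claimed set, M is missing.

M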